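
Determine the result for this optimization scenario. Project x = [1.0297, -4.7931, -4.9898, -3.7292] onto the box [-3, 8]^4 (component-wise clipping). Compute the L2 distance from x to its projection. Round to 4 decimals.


Project each component onto [-3, 8].
clip(1.0297) = 1.0297, clip(-4.7931) = -3.0, clip(-4.9898) = -3.0, clip(-3.7292) = -3.0
Projection = [1.0297, -3.0, -3.0, -3.0]
Squared diffs: [0.0, 3.2152, 3.9593, 0.5317]
Distance = sqrt(7.7062) = 2.776


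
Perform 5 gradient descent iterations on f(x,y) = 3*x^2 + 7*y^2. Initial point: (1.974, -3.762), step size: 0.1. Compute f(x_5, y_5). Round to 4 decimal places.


Gradient descent on f(x,y) = 3*x^2 + 7*y^2.
Starting point: (1.974, -3.762), alpha = 0.1
Step 1: grad_x = 2*3*1.974 = 11.844, grad_y = 2*7*-3.762 = -52.668
  x_1 = 1.974 - 0.1*11.844 = 0.7896
  y_1 = -3.762 - 0.1*-52.668 = 1.5048
Step 2: grad_x = 2*3*0.7896 = 4.7376, grad_y = 2*7*1.5048 = 21.0672
  x_2 = 0.7896 - 0.1*4.7376 = 0.3158
  y_2 = 1.5048 - 0.1*21.0672 = -0.6019
Step 3: grad_x = 2*3*0.3158 = 1.895, grad_y = 2*7*-0.6019 = -8.4269
  x_3 = 0.3158 - 0.1*1.895 = 0.1263
  y_3 = -0.6019 - 0.1*-8.4269 = 0.2408
Step 4: grad_x = 2*3*0.1263 = 0.758, grad_y = 2*7*0.2408 = 3.3708
  x_4 = 0.1263 - 0.1*0.758 = 0.0505
  y_4 = 0.2408 - 0.1*3.3708 = -0.0963
Step 5: grad_x = 2*3*0.0505 = 0.3032, grad_y = 2*7*-0.0963 = -1.3483
  x_5 = 0.0505 - 0.1*0.3032 = 0.0202
  y_5 = -0.0963 - 0.1*-1.3483 = 0.0385
f(0.0202, 0.0385) = 3*0.0202^2 + 7*0.0385^2 = 0.0116


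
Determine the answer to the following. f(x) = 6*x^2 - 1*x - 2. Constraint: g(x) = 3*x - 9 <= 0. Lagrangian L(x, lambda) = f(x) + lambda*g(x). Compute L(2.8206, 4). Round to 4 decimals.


Step 1: Evaluate f(x).
f(2.8206) = 6*2.8206^2 - 1*2.8206 - 2 = 42.9141
Step 2: Evaluate g(x).
g(2.8206) = 3*2.8206 - 9 = -0.5382
Step 3: Compute Lagrangian.
L = 42.9141 + 4*-0.5382 = 40.7613


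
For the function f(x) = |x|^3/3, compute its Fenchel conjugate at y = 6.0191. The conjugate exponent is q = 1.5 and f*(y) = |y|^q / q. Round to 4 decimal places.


The conjugate exponent q satisfies 1/p + 1/q = 1.
p = 3, so q = 3/(3 - 1) = 1.5
|y|^q = 6.0191^1.5 = 14.7672
f*(6.0191) = 14.7672 / 1.5 = 9.8448


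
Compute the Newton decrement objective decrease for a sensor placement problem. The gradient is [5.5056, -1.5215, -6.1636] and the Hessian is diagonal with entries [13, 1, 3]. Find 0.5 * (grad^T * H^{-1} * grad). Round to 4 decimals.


Step 1: H is diagonal, so H^(-1) * g = [0.4235, -1.5215, -2.0545].
Step 2: g^T H^(-1) g = sum_i g_i^2 / H_ii
  = (5.5056)^2/13 + (-1.5215)^2/1 + (-6.1636)^2/3
  = 2.3317 + 2.315 + 12.6633 = 17.3099
Step 3: Objective decrease = 0.5 * g^T H^(-1) g = 8.655


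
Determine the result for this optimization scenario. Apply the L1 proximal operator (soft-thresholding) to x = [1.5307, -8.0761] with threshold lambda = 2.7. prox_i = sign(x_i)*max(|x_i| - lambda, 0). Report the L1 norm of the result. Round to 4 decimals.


Soft-thresholding with lambda = 2.7:
prox(1.5307) = sign(1.5307)*max(|1.5307| - 2.7, 0) = 0.0
prox(-8.0761) = sign(-8.0761)*max(|-8.0761| - 2.7, 0) = -5.3761
prox(x) = [0.0, -5.3761]
||prox(x)||_1 = 0.0 + 5.3761 = 5.3761


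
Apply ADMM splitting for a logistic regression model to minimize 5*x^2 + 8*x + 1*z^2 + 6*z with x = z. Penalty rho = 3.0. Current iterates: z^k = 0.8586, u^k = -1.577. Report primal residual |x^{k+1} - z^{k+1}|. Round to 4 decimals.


ADMM iteration with rho = 3.0, z^k = 0.8586, u^k = -1.577
Step 1: x-update.
Minimize 5*x^2 + 8*x + (3.0/2)*(x - 0.8586 - 1.577)^2
FOC: (2*5 + 3.0)*x = -8 + 3.0*(0.8586 + 1.577)
x^{k+1} = -0.0533
Step 2: z-update.
Minimize 1*z^2 + 6*z + (3.0/2)*(-0.0533 - z - 1.577)^2
FOC: (2*1 + 3.0)*z = -6 + 3.0*(-0.0533 - 1.577)
z^{k+1} = -2.1782
Step 3: u-update.
u^{k+1} = -1.577 - 0.0533 + 2.1782 = 0.5479
Step 4: Primal residual = |-0.0533 + 2.1782| = 2.1249


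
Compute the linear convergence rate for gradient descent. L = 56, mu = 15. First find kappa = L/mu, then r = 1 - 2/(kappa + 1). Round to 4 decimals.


Step 1: Compute the condition number.
kappa = L/mu = 56/15 = 3.7333
Step 2: Compute the convergence rate.
r = 1 - 2/(kappa + 1) = 1 - 2*mu/(L + mu) = (L - mu)/(L + mu) = 41/71 = 0.5775


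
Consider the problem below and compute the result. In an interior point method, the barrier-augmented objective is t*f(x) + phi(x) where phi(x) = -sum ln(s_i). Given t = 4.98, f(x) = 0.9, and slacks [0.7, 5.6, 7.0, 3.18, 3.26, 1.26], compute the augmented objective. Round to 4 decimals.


Step 1: Compute log-barrier.
ln values: [-0.3567, 1.7228, 1.9459, 1.1569, 1.1817, 0.2311]
phi = -(-0.3567 + 1.7228 + 1.9459 + 1.1569 + 1.1817 + 0.2311) = -5.8817
Step 2: Compute augmented objective.
t*f(x) = 4.98*0.9 = 4.482
Total = 4.482 - 5.8817 = -1.3997


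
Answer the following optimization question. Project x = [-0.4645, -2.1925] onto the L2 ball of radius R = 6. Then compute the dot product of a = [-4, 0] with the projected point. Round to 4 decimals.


Step 1: Compute ||x|| (intermediates to 6 decimals).
||x|| = sqrt((-0.4645)^2 + (-2.1925)^2) = 2.241164
Step 2: Project.
Since ||x|| <= R, proj = x (no scaling needed).
proj(x) = [-0.4645, -2.1925]
Step 3: Dot product.
a^T * proj(x) = -4*(-0.4645) + 0*(-2.1925) = 1.858


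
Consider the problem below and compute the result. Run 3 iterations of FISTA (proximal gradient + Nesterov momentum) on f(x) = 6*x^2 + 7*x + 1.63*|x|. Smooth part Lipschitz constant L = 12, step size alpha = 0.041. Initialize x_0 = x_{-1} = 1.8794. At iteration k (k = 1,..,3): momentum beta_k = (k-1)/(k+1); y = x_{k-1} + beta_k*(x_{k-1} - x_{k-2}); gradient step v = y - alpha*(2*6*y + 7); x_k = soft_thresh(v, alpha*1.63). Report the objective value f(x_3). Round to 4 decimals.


FISTA on f(x) = 6*x^2 + 7*x + 1.63*|x|
L = 12, alpha = 0.041
Iteration 1: beta = 0.0, y = 1.8794 + 0.0*(1.8794 - 1.8794) = 1.8794
  grad(y) = 29.5528, v = y - alpha*grad = 0.6677
  prox(v) = soft_thresh(0.6677, 0.0668) = 0.6009
Iteration 2: beta = 0.3333, y = 0.6009 + 0.3333*(0.6009 - 1.8794) = 0.1747
  grad(y) = 9.0969, v = y - alpha*grad = -0.1982
  prox(v) = soft_thresh(-0.1982, 0.0668) = -0.1314
Iteration 3: beta = 0.5, y = -0.1314 + 0.5*(-0.1314 - 0.6009) = -0.4976
  grad(y) = 1.0293, v = y - alpha*grad = -0.5398
  prox(v) = soft_thresh(-0.5398, 0.0668) = -0.4729
f(x_3) = 6*(-0.4729)^2 + 7*(-0.4729) + 1.63*|-0.4729| = -1.1977


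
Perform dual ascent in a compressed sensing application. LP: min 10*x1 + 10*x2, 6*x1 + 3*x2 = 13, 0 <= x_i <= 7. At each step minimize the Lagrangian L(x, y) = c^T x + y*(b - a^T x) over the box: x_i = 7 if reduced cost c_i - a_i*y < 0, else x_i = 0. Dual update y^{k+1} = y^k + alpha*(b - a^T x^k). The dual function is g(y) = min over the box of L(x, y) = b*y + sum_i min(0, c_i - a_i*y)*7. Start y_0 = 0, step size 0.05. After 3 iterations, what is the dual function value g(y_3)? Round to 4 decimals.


Dual ascent for LP: min 10*x1 + 10*x2, 6*x1 + 3*x2 = 13, 0 <= x_i <= 7
Step 1: y^k = 0.0, reduced costs: (10.0, 10.0)
  x^k = (0.0, 0.0), subgradient = b - a^T x = 13.0
  y^{k+1} = 0.0 + 0.05*13.0 = 0.65
Step 2: y^k = 0.65, reduced costs: (6.1, 8.05)
  x^k = (0.0, 0.0), subgradient = b - a^T x = 13.0
  y^{k+1} = 0.65 + 0.05*13.0 = 1.3
Step 3: y^k = 1.3, reduced costs: (2.2, 6.1)
  x^k = (0.0, 0.0), subgradient = b - a^T x = 13.0
  y^{k+1} = 1.3 + 0.05*13.0 = 1.95
Dual objective at y_3 = 1.95: reduced costs (-1.7, 4.15), box minimizer x = (7.0, 0.0)
g(y_3) = b*y + (c1 - a1*y)*x1 + (c2 - a2*y)*x2 = 13*1.95 + (-1.7)*7.0 + 4.15*0.0 = 25.35 - 11.9 + 0.0 = 13.45


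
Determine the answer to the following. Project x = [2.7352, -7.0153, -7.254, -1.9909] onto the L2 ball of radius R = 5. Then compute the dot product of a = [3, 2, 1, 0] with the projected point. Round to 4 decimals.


Step 1: Compute ||x|| (intermediates to 6 decimals).
||x|| = sqrt(2.7352^2 + (-7.0153)^2 + (-7.254)^2 + (-1.9909)^2) = 10.643305
Step 2: Project.
Since ||x|| > R, scale = R/||x|| = 5/10.643305 = 0.469779, proj(x) = scale * x
proj(x) = [1.28494, -3.295641, -3.407777, -0.935283]
Step 3: Dot product.
a^T * proj(x) = 3*1.28494 + 2*(-3.295641) + 1*(-3.407777) + 0*(-0.935283) = -6.1442


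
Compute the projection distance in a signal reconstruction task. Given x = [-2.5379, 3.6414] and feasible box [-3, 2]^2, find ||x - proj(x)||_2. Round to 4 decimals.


Project each component onto [-3, 2].
clip(-2.5379) = -2.5379, clip(3.6414) = 2.0
Projection = [-2.5379, 2.0]
Squared diffs: [0.0, 2.6942]
Distance = sqrt(2.6942) = 1.6414


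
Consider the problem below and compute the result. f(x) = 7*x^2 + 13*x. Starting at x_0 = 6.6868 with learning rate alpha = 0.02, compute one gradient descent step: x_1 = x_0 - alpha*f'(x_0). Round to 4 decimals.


We compute the gradient at x_0 and apply the update.
f'(x) = 14*x + 13
f'(6.6868) = 14*6.6868 + 13 = 106.6152
x_1 = 6.6868 - 0.02*106.6152 = 4.5545


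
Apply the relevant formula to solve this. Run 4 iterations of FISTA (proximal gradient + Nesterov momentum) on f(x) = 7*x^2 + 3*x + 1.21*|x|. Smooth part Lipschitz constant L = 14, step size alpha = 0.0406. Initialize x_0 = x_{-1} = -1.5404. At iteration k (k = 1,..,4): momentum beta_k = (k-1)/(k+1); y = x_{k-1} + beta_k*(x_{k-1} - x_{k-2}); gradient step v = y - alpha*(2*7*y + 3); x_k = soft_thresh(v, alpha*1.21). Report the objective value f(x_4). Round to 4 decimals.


FISTA on f(x) = 7*x^2 + 3*x + 1.21*|x|
L = 14, alpha = 0.0406
Iteration 1: beta = 0.0, y = -1.5404 + 0.0*(-1.5404 + 1.5404) = -1.5404
  grad(y) = -18.5656, v = y - alpha*grad = -0.7866
  prox(v) = soft_thresh(-0.7866, 0.0491) = -0.7375
Iteration 2: beta = 0.3333, y = -0.7375 + 0.3333*(-0.7375 + 1.5404) = -0.4699
  grad(y) = -3.5783, v = y - alpha*grad = -0.3246
  prox(v) = soft_thresh(-0.3246, 0.0491) = -0.2755
Iteration 3: beta = 0.5, y = -0.2755 + 0.5*(-0.2755 + 0.7375) = -0.0445
  grad(y) = 2.3776, v = y - alpha*grad = -0.141
  prox(v) = soft_thresh(-0.141, 0.0491) = -0.0919
Iteration 4: beta = 0.6, y = -0.0919 + 0.6*(-0.0919 + 0.2755) = 0.0183
  grad(y) = 3.2563, v = y - alpha*grad = -0.1139
  prox(v) = soft_thresh(-0.1139, 0.0491) = -0.0648
f(x_4) = 7*(-0.0648)^2 + 3*(-0.0648) + 1.21*|-0.0648| = -0.0866


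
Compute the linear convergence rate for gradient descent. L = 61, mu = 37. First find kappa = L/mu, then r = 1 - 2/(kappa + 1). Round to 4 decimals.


Step 1: Compute the condition number.
kappa = L/mu = 61/37 = 1.6486
Step 2: Compute the convergence rate.
r = 1 - 2/(kappa + 1) = 1 - 2*mu/(L + mu) = (L - mu)/(L + mu) = 24/98 = 0.2449


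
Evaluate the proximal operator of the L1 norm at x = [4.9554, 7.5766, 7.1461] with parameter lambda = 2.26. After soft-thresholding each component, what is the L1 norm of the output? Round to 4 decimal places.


Soft-thresholding with lambda = 2.26:
prox(4.9554) = sign(4.9554)*max(|4.9554| - 2.26, 0) = 2.6954
prox(7.5766) = sign(7.5766)*max(|7.5766| - 2.26, 0) = 5.3166
prox(7.1461) = sign(7.1461)*max(|7.1461| - 2.26, 0) = 4.8861
prox(x) = [2.6954, 5.3166, 4.8861]
||prox(x)||_1 = 2.6954 + 5.3166 + 4.8861 = 12.8981


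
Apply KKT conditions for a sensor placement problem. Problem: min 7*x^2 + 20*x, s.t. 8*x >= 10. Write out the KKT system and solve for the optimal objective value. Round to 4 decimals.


Step 1: Try lambda = 0 (constraint inactive).
x_unc = -20/(2*7) = -1.4286
Check: 8*-1.4286 = -11.4288 < 10 -- violated!
Step 2: Constraint must be active: 8*x = 10
x* = 10/8 = 1.25
lambda = (2*7*1.25 + 20)/8 = 4.6875
Step 3: Compute optimal value.
f(x*) = 7*1.25^2 + 20*1.25 = 35.9375


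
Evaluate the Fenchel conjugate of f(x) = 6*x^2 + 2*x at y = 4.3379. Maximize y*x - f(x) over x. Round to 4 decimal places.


f*(y) = sup_x {y*x - a*x^2 - b*x} = sup_x {(y-b)*x - a*x^2}
FOC: (y - b) - 2a*x = 0 => x* = (y - b)/(2a)
x* = (4.3379 - 2)/(2*6) = 0.1948
f*(4.3379) = (y-b)^2/(4a) = (4.3379 - 2)^2/(4*6)
= 5.4658/24 = 0.2277


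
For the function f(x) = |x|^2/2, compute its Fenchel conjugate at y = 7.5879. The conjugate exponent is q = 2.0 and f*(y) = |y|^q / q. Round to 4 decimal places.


The conjugate exponent q satisfies 1/p + 1/q = 1.
p = 2, so q = 2/(2 - 1) = 2.0
|y|^q = 7.5879^2.0 = 57.5762
f*(7.5879) = 57.5762 / 2.0 = 28.7881


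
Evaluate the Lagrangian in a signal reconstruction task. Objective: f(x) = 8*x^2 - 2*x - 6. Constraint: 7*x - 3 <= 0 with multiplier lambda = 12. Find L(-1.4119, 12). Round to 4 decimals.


Step 1: Evaluate f(x).
f(-1.4119) = 8*(-1.4119)^2 - 2*(-1.4119) - 6 = 12.7715
Step 2: Evaluate g(x).
g(-1.4119) = 7*-1.4119 - 3 = -12.8833
Step 3: Compute Lagrangian.
L = 12.7715 + 12*-12.8833 = -141.8281


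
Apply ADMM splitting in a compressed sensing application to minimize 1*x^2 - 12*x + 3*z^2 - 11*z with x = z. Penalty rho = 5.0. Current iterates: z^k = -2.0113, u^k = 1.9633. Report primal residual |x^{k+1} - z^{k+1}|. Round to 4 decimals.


ADMM iteration with rho = 5.0, z^k = -2.0113, u^k = 1.9633
Step 1: x-update.
Minimize 1*x^2 - 12*x + (5.0/2)*(x + 2.0113 + 1.9633)^2
FOC: (2*1 + 5.0)*x = 12 + 5.0*(-2.0113 - 1.9633)
x^{k+1} = -1.1247
Step 2: z-update.
Minimize 3*z^2 - 11*z + (5.0/2)*(-1.1247 - z + 1.9633)^2
FOC: (2*3 + 5.0)*z = 11 + 5.0*(-1.1247 + 1.9633)
z^{k+1} = 1.3812
Step 3: u-update.
u^{k+1} = 1.9633 - 1.1247 - 1.3812 = -0.5426
Step 4: Primal residual = |-1.1247 - 1.3812| = 2.5059


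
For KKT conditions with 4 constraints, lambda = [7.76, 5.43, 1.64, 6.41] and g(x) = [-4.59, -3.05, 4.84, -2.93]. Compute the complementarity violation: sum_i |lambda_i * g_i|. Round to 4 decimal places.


KKT complementary slackness check:
lambda_1 * g_1 = 7.76 * -4.59 = -35.6184
lambda_2 * g_2 = 5.43 * -3.05 = -16.5615
lambda_3 * g_3 = 1.64 * 4.84 = 7.9376
lambda_4 * g_4 = 6.41 * -2.93 = -18.7813
Total violation = 35.6184 + 16.5615 + 7.9376 + 18.7813 = 78.8988


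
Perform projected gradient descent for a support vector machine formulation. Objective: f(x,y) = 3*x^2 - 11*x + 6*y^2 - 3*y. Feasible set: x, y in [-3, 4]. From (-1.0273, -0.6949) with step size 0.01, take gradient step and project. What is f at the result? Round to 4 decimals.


Step 1: Compute gradient at (-1.0273, -0.6949).
grad_x = 2*3*-1.0273 - 11 = -17.1638
grad_y = 2*6*-0.6949 - 3 = -11.3388
Step 2: Gradient step.
x_raw = -1.0273 - 0.01*-17.1638 = -0.8557
y_raw = -0.6949 - 0.01*-11.3388 = -0.5815
Step 3: Project onto [-3, 4].
x_proj = clip(-0.8557) = -0.8557
y_proj = clip(-0.5815) = -0.5815
Step 4: Evaluate f.
f(-0.8557, -0.5815) = 15.3822


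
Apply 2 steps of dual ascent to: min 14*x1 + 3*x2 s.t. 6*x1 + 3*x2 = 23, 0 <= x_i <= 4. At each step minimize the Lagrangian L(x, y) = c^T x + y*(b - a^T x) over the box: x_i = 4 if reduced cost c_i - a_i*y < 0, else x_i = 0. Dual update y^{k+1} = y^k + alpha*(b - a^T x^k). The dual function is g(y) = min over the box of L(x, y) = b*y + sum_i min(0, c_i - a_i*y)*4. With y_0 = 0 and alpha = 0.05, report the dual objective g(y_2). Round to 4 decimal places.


Dual ascent for LP: min 14*x1 + 3*x2, 6*x1 + 3*x2 = 23, 0 <= x_i <= 4
Step 1: y^k = 0.0, reduced costs: (14.0, 3.0)
  x^k = (0.0, 0.0), subgradient = b - a^T x = 23.0
  y^{k+1} = 0.0 + 0.05*23.0 = 1.15
Step 2: y^k = 1.15, reduced costs: (7.1, -0.45)
  x^k = (0.0, 4.0), subgradient = b - a^T x = 11.0
  y^{k+1} = 1.15 + 0.05*11.0 = 1.7
Dual objective at y_2 = 1.7: reduced costs (3.8, -2.1), box minimizer x = (0.0, 4.0)
g(y_2) = b*y + (c1 - a1*y)*x1 + (c2 - a2*y)*x2 = 23*1.7 + 3.8*0.0 + (-2.1)*4.0 = 39.1 + 0.0 - 8.4 = 30.7


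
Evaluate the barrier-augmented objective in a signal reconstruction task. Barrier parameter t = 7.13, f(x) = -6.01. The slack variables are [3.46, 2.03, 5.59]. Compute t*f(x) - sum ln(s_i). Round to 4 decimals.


Step 1: Compute log-barrier.
ln values: [1.2413, 0.708, 1.721]
phi = -(1.2413 + 0.708 + 1.721) = -3.6703
Step 2: Compute augmented objective.
t*f(x) = 7.13*-6.01 = -42.8513
Total = -42.8513 - 3.6703 = -46.5216


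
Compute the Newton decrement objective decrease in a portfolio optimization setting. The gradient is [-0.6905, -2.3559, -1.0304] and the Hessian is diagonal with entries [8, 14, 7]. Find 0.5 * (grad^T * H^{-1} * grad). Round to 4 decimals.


Step 1: H is diagonal, so H^(-1) * g = [-0.0863, -0.1683, -0.1472].
Step 2: g^T H^(-1) g = sum_i g_i^2 / H_ii
  = (-0.6905)^2/8 + (-2.3559)^2/14 + (-1.0304)^2/7
  = 0.0596 + 0.3964 + 0.1517 = 0.6077
Step 3: Objective decrease = 0.5 * g^T H^(-1) g = 0.3039


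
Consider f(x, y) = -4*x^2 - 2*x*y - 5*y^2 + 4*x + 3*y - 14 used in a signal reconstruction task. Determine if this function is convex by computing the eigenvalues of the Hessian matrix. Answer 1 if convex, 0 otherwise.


The Hessian of f(x,y) = -4*x^2 - 2*x*y - 5*y^2 + 4*x + 3*y - 14 is:
H = [[-8, -2], [-2, -10]]
Trace = -8 - 10 = -18
Determinant = -8*-10 - (-2)^2 = 76
Discriminant = (-18)^2 - 4*76 = 20.0
Eigenvalues: lambda_1 = -11.2361, lambda_2 = -6.7639
The function is not convex.

0


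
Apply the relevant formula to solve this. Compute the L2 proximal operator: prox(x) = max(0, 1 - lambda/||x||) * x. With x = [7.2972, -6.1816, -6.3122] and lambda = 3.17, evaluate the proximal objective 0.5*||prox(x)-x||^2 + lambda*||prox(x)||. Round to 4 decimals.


Step 1: Compute ||x||.
||x|| = 11.4588
Step 2: Compute scaling factor.
scale = max(0, 1 - 3.17/11.4588) = 0.7234
Step 3: prox(x) = [5.2785, -4.4715, -4.566]
||prox(x)|| = 8.2888
Step 4: Proximal objective.
0.5*||prox-x||^2 = 5.0245
lambda*||prox|| = 26.2755
Total = 31.3001


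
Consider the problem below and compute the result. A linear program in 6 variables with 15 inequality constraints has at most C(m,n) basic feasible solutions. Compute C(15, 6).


Each vertex corresponds to some choice of n active constraints out of m, so the number of vertices is at most C(m, n) = m! / (n!(m-n)!).
m = 15, n = 6
Numerator: 15 * 14 * 13 * 12 * 11 * 10
Denominator: 6! = 720
C(15, 6) = 5005


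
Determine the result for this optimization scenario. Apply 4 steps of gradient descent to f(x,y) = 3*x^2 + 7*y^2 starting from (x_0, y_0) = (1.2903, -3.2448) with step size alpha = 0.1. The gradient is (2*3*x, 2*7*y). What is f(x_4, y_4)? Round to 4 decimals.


Gradient descent on f(x,y) = 3*x^2 + 7*y^2.
Starting point: (1.2903, -3.2448), alpha = 0.1
Step 1: grad_x = 2*3*1.2903 = 7.7418, grad_y = 2*7*-3.2448 = -45.4272
  x_1 = 1.2903 - 0.1*7.7418 = 0.5161
  y_1 = -3.2448 - 0.1*-45.4272 = 1.2979
Step 2: grad_x = 2*3*0.5161 = 3.0967, grad_y = 2*7*1.2979 = 18.1709
  x_2 = 0.5161 - 0.1*3.0967 = 0.2064
  y_2 = 1.2979 - 0.1*18.1709 = -0.5192
Step 3: grad_x = 2*3*0.2064 = 1.2387, grad_y = 2*7*-0.5192 = -7.2684
  x_3 = 0.2064 - 0.1*1.2387 = 0.0826
  y_3 = -0.5192 - 0.1*-7.2684 = 0.2077
Step 4: grad_x = 2*3*0.0826 = 0.4955, grad_y = 2*7*0.2077 = 2.9073
  x_4 = 0.0826 - 0.1*0.4955 = 0.033
  y_4 = 0.2077 - 0.1*2.9073 = -0.0831
f(0.033, -0.0831) = 3*0.033^2 + 7*(-0.0831)^2 = 0.0516


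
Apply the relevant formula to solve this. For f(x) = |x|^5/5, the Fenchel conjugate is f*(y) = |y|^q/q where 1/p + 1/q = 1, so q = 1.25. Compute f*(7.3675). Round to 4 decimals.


The conjugate exponent q satisfies 1/p + 1/q = 1.
p = 5, so q = 5/(5 - 1) = 1.25
|y|^q = 7.3675^1.25 = 12.1381
f*(7.3675) = 12.1381 / 1.25 = 9.7105


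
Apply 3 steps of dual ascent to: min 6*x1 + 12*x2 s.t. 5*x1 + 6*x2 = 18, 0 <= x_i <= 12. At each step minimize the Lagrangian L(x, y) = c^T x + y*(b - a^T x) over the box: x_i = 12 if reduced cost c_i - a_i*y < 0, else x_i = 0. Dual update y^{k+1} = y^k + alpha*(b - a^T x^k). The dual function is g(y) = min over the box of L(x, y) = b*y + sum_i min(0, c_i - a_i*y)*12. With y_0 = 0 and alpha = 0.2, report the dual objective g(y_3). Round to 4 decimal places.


Dual ascent for LP: min 6*x1 + 12*x2, 5*x1 + 6*x2 = 18, 0 <= x_i <= 12
Step 1: y^k = 0.0, reduced costs: (6.0, 12.0)
  x^k = (0.0, 0.0), subgradient = b - a^T x = 18.0
  y^{k+1} = 0.0 + 0.2*18.0 = 3.6
Step 2: y^k = 3.6, reduced costs: (-12.0, -9.6)
  x^k = (12.0, 12.0), subgradient = b - a^T x = -114.0
  y^{k+1} = 3.6 + 0.2*-114.0 = -19.2
Step 3: y^k = -19.2, reduced costs: (102.0, 127.2)
  x^k = (0.0, 0.0), subgradient = b - a^T x = 18.0
  y^{k+1} = -19.2 + 0.2*18.0 = -15.6
Dual objective at y_3 = -15.6: reduced costs (84.0, 105.6), box minimizer x = (0.0, 0.0)
g(y_3) = b*y + (c1 - a1*y)*x1 + (c2 - a2*y)*x2 = 18*(-15.6) + 84.0*0.0 + 105.6*0.0 = -280.8 + 0.0 + 0.0 = -280.8


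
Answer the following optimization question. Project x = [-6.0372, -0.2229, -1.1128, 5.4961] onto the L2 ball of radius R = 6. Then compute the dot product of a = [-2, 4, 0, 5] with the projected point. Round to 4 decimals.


Step 1: Compute ||x|| (intermediates to 6 decimals).
||x|| = sqrt((-6.0372)^2 + (-0.2229)^2 + (-1.1128)^2 + 5.4961^2) = 8.242749
Step 2: Project.
Since ||x|| > R, scale = R/||x|| = 6/8.242749 = 0.727912, proj(x) = scale * x
proj(x) = [-4.39455, -0.162252, -0.81002, 4.000677]
Step 3: Dot product.
a^T * proj(x) = -2*(-4.39455) + 4*(-0.162252) + 0*(-0.81002) + 5*4.000677 = 28.1435


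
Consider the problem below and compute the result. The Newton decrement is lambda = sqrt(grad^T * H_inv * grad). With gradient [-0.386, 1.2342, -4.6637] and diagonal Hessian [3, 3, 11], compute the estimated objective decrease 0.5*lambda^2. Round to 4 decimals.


Step 1: H is diagonal, so H^(-1) * g = [-0.1287, 0.4114, -0.424].
Step 2: g^T H^(-1) g = sum_i g_i^2 / H_ii
  = (-0.386)^2/3 + (1.2342)^2/3 + (-4.6637)^2/11
  = 0.0497 + 0.5077 + 1.9773 = 2.5347
Step 3: Objective decrease = 0.5 * g^T H^(-1) g = 1.2673


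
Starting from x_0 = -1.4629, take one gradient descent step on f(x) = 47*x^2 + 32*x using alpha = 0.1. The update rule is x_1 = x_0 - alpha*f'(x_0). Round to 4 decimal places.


We compute the gradient at x_0 and apply the update.
f'(x) = 94*x + 32
f'(-1.4629) = 94*-1.4629 + 32 = -105.5126
x_1 = -1.4629 - 0.1*-105.5126 = 9.0884


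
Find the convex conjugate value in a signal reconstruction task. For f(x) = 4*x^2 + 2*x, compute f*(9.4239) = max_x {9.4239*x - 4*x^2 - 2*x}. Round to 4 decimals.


f*(y) = sup_x {y*x - a*x^2 - b*x} = sup_x {(y-b)*x - a*x^2}
FOC: (y - b) - 2a*x = 0 => x* = (y - b)/(2a)
x* = (9.4239 - 2)/(2*4) = 0.928
f*(9.4239) = (y-b)^2/(4a) = (9.4239 - 2)^2/(4*4)
= 55.1143/16 = 3.4446


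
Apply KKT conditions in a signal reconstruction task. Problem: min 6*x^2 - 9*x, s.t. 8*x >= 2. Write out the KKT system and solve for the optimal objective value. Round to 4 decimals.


Step 1: Try lambda = 0 (constraint inactive).
Stationarity: 2*6*x - 9 = 0
x* = 9/(2*6) = 0.75
Check constraint: 8*0.75 = 6.0 >= 2 -- satisfied.
Step 2: Compute optimal value.
f(x*) = 6*0.75^2 - 9*0.75 = -3.375


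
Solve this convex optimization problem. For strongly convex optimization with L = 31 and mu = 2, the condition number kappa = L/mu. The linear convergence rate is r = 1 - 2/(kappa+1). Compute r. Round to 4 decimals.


Step 1: Compute the condition number.
kappa = L/mu = 31/2 = 15.5
Step 2: Compute the convergence rate.
r = 1 - 2/(kappa + 1) = 1 - 2*mu/(L + mu) = (L - mu)/(L + mu) = 29/33 = 0.8788


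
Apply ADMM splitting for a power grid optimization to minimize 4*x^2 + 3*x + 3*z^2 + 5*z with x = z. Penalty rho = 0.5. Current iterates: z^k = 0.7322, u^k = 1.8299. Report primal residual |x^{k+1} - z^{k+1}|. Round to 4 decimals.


ADMM iteration with rho = 0.5, z^k = 0.7322, u^k = 1.8299
Step 1: x-update.
Minimize 4*x^2 + 3*x + (0.5/2)*(x - 0.7322 + 1.8299)^2
FOC: (2*4 + 0.5)*x = -3 + 0.5*(0.7322 - 1.8299)
x^{k+1} = -0.4175
Step 2: z-update.
Minimize 3*z^2 + 5*z + (0.5/2)*(-0.4175 - z + 1.8299)^2
FOC: (2*3 + 0.5)*z = -5 + 0.5*(-0.4175 + 1.8299)
z^{k+1} = -0.6606
Step 3: u-update.
u^{k+1} = 1.8299 - 0.4175 + 0.6606 = 2.073
Step 4: Primal residual = |-0.4175 + 0.6606| = 0.2431


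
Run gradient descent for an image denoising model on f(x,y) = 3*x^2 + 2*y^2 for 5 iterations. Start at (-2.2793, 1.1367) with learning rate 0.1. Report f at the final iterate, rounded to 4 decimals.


Gradient descent on f(x,y) = 3*x^2 + 2*y^2.
Starting point: (-2.2793, 1.1367), alpha = 0.1
Step 1: grad_x = 2*3*-2.2793 = -13.6758, grad_y = 2*2*1.1367 = 4.5468
  x_1 = -2.2793 - 0.1*-13.6758 = -0.9117
  y_1 = 1.1367 - 0.1*4.5468 = 0.682
Step 2: grad_x = 2*3*-0.9117 = -5.4703, grad_y = 2*2*0.682 = 2.7281
  x_2 = -0.9117 - 0.1*-5.4703 = -0.3647
  y_2 = 0.682 - 0.1*2.7281 = 0.4092
Step 3: grad_x = 2*3*-0.3647 = -2.1881, grad_y = 2*2*0.4092 = 1.6368
  x_3 = -0.3647 - 0.1*-2.1881 = -0.1459
  y_3 = 0.4092 - 0.1*1.6368 = 0.2455
Step 4: grad_x = 2*3*-0.1459 = -0.8753, grad_y = 2*2*0.2455 = 0.9821
  x_4 = -0.1459 - 0.1*-0.8753 = -0.0584
  y_4 = 0.2455 - 0.1*0.9821 = 0.1473
Step 5: grad_x = 2*3*-0.0584 = -0.3501, grad_y = 2*2*0.1473 = 0.5893
  x_5 = -0.0584 - 0.1*-0.3501 = -0.0233
  y_5 = 0.1473 - 0.1*0.5893 = 0.0884
f(-0.0233, 0.0884) = 3*(-0.0233)^2 + 2*0.0884^2 = 0.0173


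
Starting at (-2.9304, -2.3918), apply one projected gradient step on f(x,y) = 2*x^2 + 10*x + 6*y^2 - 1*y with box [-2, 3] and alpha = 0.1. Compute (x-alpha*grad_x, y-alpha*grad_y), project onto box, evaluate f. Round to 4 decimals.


Step 1: Compute gradient at (-2.9304, -2.3918).
grad_x = 2*2*-2.9304 + 10 = -1.7216
grad_y = 2*6*-2.3918 - 1 = -29.7016
Step 2: Gradient step.
x_raw = -2.9304 - 0.1*-1.7216 = -2.7582
y_raw = -2.3918 - 0.1*-29.7016 = 0.5784
Step 3: Project onto [-2, 3].
x_proj = clip(-2.7582) = -2.0
y_proj = clip(0.5784) = 0.5784
Step 4: Evaluate f.
f(-2.0, 0.5784) = -10.5714


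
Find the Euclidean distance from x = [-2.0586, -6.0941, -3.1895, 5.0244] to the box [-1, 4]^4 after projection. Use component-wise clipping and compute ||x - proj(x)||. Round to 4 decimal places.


Project each component onto [-1, 4].
clip(-2.0586) = -1.0, clip(-6.0941) = -1.0, clip(-3.1895) = -1.0, clip(5.0244) = 4.0
Projection = [-1.0, -1.0, -1.0, 4.0]
Squared diffs: [1.1206, 25.9499, 4.7939, 1.0494]
Distance = sqrt(32.9138) = 5.7371


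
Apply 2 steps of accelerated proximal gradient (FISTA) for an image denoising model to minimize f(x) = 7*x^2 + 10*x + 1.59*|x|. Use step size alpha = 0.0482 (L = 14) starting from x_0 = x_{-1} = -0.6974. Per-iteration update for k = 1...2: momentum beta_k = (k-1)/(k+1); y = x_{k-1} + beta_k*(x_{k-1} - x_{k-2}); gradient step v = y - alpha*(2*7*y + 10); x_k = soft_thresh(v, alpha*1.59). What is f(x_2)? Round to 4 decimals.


FISTA on f(x) = 7*x^2 + 10*x + 1.59*|x|
L = 14, alpha = 0.0482
Iteration 1: beta = 0.0, y = -0.6974 + 0.0*(-0.6974 + 0.6974) = -0.6974
  grad(y) = 0.2364, v = y - alpha*grad = -0.7088
  prox(v) = soft_thresh(-0.7088, 0.0766) = -0.6322
Iteration 2: beta = 0.3333, y = -0.6322 + 0.3333*(-0.6322 + 0.6974) = -0.6104
  grad(y) = 1.4543, v = y - alpha*grad = -0.6805
  prox(v) = soft_thresh(-0.6805, 0.0766) = -0.6039
f(x_2) = 7*(-0.6039)^2 + 10*(-0.6039) + 1.59*|-0.6039| = -2.5259


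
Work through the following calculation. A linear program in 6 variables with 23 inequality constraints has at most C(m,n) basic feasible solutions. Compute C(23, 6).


Each vertex corresponds to some choice of n active constraints out of m, so the number of vertices is at most C(m, n) = m! / (n!(m-n)!).
m = 23, n = 6
Numerator: 23 * 22 * 21 * 20 * 19 * 18
Denominator: 6! = 720
C(23, 6) = 100947


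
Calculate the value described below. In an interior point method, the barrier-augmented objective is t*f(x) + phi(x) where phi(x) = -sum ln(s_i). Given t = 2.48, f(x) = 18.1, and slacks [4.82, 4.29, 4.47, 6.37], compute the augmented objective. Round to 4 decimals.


Step 1: Compute log-barrier.
ln values: [1.5728, 1.4563, 1.4974, 1.8516]
phi = -(1.5728 + 1.4563 + 1.4974 + 1.8516) = -6.378
Step 2: Compute augmented objective.
t*f(x) = 2.48*18.1 = 44.888
Total = 44.888 - 6.378 = 38.51


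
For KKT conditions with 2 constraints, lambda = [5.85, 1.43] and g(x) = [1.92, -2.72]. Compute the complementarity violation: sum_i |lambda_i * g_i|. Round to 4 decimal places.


KKT complementary slackness check:
lambda_1 * g_1 = 5.85 * 1.92 = 11.232
lambda_2 * g_2 = 1.43 * -2.72 = -3.8896
Total violation = 11.232 + 3.8896 = 15.1216


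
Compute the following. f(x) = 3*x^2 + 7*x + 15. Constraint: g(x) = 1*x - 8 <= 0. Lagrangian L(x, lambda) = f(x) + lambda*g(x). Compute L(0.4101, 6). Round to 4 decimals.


Step 1: Evaluate f(x).
f(0.4101) = 3*0.4101^2 + 7*0.4101 + 15 = 18.3752
Step 2: Evaluate g(x).
g(0.4101) = 1*0.4101 - 8 = -7.5899
Step 3: Compute Lagrangian.
L = 18.3752 + 6*-7.5899 = -27.1642


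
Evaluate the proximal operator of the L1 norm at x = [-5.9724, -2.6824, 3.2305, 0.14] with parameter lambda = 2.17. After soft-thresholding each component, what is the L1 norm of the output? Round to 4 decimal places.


Soft-thresholding with lambda = 2.17:
prox(-5.9724) = sign(-5.9724)*max(|-5.9724| - 2.17, 0) = -3.8024
prox(-2.6824) = sign(-2.6824)*max(|-2.6824| - 2.17, 0) = -0.5124
prox(3.2305) = sign(3.2305)*max(|3.2305| - 2.17, 0) = 1.0605
prox(0.14) = sign(0.14)*max(|0.14| - 2.17, 0) = 0.0
prox(x) = [-3.8024, -0.5124, 1.0605, 0.0]
||prox(x)||_1 = 3.8024 + 0.5124 + 1.0605 + 0.0 = 5.3753


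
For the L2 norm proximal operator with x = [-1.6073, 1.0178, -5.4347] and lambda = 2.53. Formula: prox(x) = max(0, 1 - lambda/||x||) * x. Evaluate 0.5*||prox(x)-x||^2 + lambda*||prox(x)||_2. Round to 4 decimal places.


Step 1: Compute ||x||.
||x|| = 5.7581
Step 2: Compute scaling factor.
scale = max(0, 1 - 2.53/5.7581) = 0.5606
Step 3: prox(x) = [-0.9011, 0.5706, -3.0468]
||prox(x)|| = 3.2281
Step 4: Proximal objective.
0.5*||prox-x||^2 = 3.2005
lambda*||prox|| = 8.1671
Total = 11.3675


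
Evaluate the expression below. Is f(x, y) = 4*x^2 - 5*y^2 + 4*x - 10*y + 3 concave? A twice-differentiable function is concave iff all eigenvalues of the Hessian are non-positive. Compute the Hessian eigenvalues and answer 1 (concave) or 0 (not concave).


The Hessian of f(x,y) = 4*x^2 - 5*y^2 + 4*x - 10*y + 3 is:
H = [[8, 0], [0, -10]]
Trace = 8 - 10 = -2
Determinant = 8*-10 - (0)^2 = -80
Discriminant = (-2)^2 - 4*-80 = 324.0
Eigenvalues: lambda_1 = -10.0, lambda_2 = 8.0
The function is not concave.

0


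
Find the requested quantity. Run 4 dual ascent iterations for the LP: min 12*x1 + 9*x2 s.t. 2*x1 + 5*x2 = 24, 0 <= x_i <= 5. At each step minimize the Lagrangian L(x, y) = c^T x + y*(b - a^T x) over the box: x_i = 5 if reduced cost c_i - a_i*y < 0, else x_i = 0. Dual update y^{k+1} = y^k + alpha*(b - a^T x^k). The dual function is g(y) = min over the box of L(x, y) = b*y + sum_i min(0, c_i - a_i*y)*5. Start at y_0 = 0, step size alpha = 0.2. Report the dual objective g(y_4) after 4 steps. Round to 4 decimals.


Dual ascent for LP: min 12*x1 + 9*x2, 2*x1 + 5*x2 = 24, 0 <= x_i <= 5
Step 1: y^k = 0.0, reduced costs: (12.0, 9.0)
  x^k = (0.0, 0.0), subgradient = b - a^T x = 24.0
  y^{k+1} = 0.0 + 0.2*24.0 = 4.8
Step 2: y^k = 4.8, reduced costs: (2.4, -15.0)
  x^k = (0.0, 5.0), subgradient = b - a^T x = -1.0
  y^{k+1} = 4.8 + 0.2*-1.0 = 4.6
Step 3: y^k = 4.6, reduced costs: (2.8, -14.0)
  x^k = (0.0, 5.0), subgradient = b - a^T x = -1.0
  y^{k+1} = 4.6 + 0.2*-1.0 = 4.4
Step 4: y^k = 4.4, reduced costs: (3.2, -13.0)
  x^k = (0.0, 5.0), subgradient = b - a^T x = -1.0
  y^{k+1} = 4.4 + 0.2*-1.0 = 4.2
Dual objective at y_4 = 4.2: reduced costs (3.6, -12.0), box minimizer x = (0.0, 5.0)
g(y_4) = b*y + (c1 - a1*y)*x1 + (c2 - a2*y)*x2 = 24*4.2 + 3.6*0.0 + (-12.0)*5.0 = 100.8 + 0.0 - 60.0 = 40.8


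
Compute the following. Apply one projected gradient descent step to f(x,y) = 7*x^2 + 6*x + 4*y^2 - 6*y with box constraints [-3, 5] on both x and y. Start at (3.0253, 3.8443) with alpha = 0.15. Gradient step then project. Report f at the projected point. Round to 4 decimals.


Step 1: Compute gradient at (3.0253, 3.8443).
grad_x = 2*7*3.0253 + 6 = 48.3542
grad_y = 2*4*3.8443 - 6 = 24.7544
Step 2: Gradient step.
x_raw = 3.0253 - 0.15*48.3542 = -4.2278
y_raw = 3.8443 - 0.15*24.7544 = 0.1311
Step 3: Project onto [-3, 5].
x_proj = clip(-4.2278) = -3.0
y_proj = clip(0.1311) = 0.1311
Step 4: Evaluate f.
f(-3.0, 0.1311) = 44.282


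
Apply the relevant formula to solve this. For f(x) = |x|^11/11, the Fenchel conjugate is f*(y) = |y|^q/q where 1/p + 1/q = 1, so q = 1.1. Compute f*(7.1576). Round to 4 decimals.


The conjugate exponent q satisfies 1/p + 1/q = 1.
p = 11, so q = 11/(11 - 1) = 1.1
|y|^q = 7.1576^1.1 = 8.7145
f*(7.1576) = 8.7145 / 1.1 = 7.9223


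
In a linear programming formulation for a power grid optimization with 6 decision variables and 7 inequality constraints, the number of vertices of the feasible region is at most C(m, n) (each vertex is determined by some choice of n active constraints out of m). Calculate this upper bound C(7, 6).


Each vertex corresponds to some choice of n active constraints out of m, so the number of vertices is at most C(m, n) = m! / (n!(m-n)!).
m = 7, n = 6
Numerator: 7 * 6 * 5 * 4 * 3 * 2
Denominator: 6! = 720
C(7, 6) = 7


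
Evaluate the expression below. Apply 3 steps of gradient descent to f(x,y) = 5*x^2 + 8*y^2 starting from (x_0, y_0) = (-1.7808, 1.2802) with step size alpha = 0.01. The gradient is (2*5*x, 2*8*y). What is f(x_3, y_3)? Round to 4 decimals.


Gradient descent on f(x,y) = 5*x^2 + 8*y^2.
Starting point: (-1.7808, 1.2802), alpha = 0.01
Step 1: grad_x = 2*5*-1.7808 = -17.808, grad_y = 2*8*1.2802 = 20.4832
  x_1 = -1.7808 - 0.01*-17.808 = -1.6027
  y_1 = 1.2802 - 0.01*20.4832 = 1.0754
Step 2: grad_x = 2*5*-1.6027 = -16.0272, grad_y = 2*8*1.0754 = 17.2059
  x_2 = -1.6027 - 0.01*-16.0272 = -1.4424
  y_2 = 1.0754 - 0.01*17.2059 = 0.9033
Step 3: grad_x = 2*5*-1.4424 = -14.4245, grad_y = 2*8*0.9033 = 14.4529
  x_3 = -1.4424 - 0.01*-14.4245 = -1.2982
  y_3 = 0.9033 - 0.01*14.4529 = 0.7588
f(-1.2982, 0.7588) = 5*(-1.2982)^2 + 8*0.7588^2 = 13.0326


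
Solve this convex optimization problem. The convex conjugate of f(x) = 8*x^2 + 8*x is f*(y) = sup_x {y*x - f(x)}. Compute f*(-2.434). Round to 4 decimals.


f*(y) = sup_x {y*x - a*x^2 - b*x} = sup_x {(y-b)*x - a*x^2}
FOC: (y - b) - 2a*x = 0 => x* = (y - b)/(2a)
x* = (-2.434 - 8)/(2*8) = -0.6521
f*(-2.434) = (y-b)^2/(4a) = (-2.434 - 8)^2/(4*8)
= 108.8684/32 = 3.4021


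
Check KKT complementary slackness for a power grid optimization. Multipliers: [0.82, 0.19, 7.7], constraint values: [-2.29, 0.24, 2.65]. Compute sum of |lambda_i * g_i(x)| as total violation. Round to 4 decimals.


KKT complementary slackness check:
lambda_1 * g_1 = 0.82 * -2.29 = -1.8778
lambda_2 * g_2 = 0.19 * 0.24 = 0.0456
lambda_3 * g_3 = 7.7 * 2.65 = 20.405
Total violation = 1.8778 + 0.0456 + 20.405 = 22.3284


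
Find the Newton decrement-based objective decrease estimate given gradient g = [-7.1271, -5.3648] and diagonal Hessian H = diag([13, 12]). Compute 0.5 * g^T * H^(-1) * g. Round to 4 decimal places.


Step 1: H is diagonal, so H^(-1) * g = [-0.5482, -0.4471].
Step 2: g^T H^(-1) g = sum_i g_i^2 / H_ii
  = (-7.1271)^2/13 + (-5.3648)^2/12
  = 3.9074 + 2.3984 = 6.3058
Step 3: Objective decrease = 0.5 * g^T H^(-1) g = 3.1529


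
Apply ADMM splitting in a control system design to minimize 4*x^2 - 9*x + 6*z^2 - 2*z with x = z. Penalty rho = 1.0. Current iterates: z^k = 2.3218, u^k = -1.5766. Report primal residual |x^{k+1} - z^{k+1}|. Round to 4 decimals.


ADMM iteration with rho = 1.0, z^k = 2.3218, u^k = -1.5766
Step 1: x-update.
Minimize 4*x^2 - 9*x + (1.0/2)*(x - 2.3218 - 1.5766)^2
FOC: (2*4 + 1.0)*x = 9 + 1.0*(2.3218 + 1.5766)
x^{k+1} = 1.4332
Step 2: z-update.
Minimize 6*z^2 - 2*z + (1.0/2)*(1.4332 - z - 1.5766)^2
FOC: (2*6 + 1.0)*z = 2 + 1.0*(1.4332 - 1.5766)
z^{k+1} = 0.1428
Step 3: u-update.
u^{k+1} = -1.5766 + 1.4332 - 0.1428 = -0.2863
Step 4: Primal residual = |1.4332 - 0.1428| = 1.2903


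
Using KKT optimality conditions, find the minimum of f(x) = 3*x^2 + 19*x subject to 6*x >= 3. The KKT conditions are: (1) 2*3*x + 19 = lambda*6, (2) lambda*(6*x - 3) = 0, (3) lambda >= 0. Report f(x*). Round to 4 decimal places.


Step 1: Try lambda = 0 (constraint inactive).
x_unc = -19/(2*3) = -3.1667
Check: 6*-3.1667 = -19.0002 < 3 -- violated!
Step 2: Constraint must be active: 6*x = 3
x* = 3/6 = 0.5
lambda = (2*3*0.5 + 19)/6 = 3.6667
Step 3: Compute optimal value.
f(x*) = 3*0.5^2 + 19*0.5 = 10.25


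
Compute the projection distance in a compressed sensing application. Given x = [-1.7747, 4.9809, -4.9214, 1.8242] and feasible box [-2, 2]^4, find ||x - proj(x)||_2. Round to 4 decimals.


Project each component onto [-2, 2].
clip(-1.7747) = -1.7747, clip(4.9809) = 2.0, clip(-4.9214) = -2.0, clip(1.8242) = 1.8242
Projection = [-1.7747, 2.0, -2.0, 1.8242]
Squared diffs: [0.0, 8.8858, 8.5346, 0.0]
Distance = sqrt(17.4204) = 4.1738


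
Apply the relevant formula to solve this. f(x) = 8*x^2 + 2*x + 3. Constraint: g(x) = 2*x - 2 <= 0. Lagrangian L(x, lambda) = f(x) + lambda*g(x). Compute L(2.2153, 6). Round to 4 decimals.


Step 1: Evaluate f(x).
f(2.2153) = 8*2.2153^2 + 2*2.2153 + 3 = 46.691
Step 2: Evaluate g(x).
g(2.2153) = 2*2.2153 - 2 = 2.4306
Step 3: Compute Lagrangian.
L = 46.691 + 6*2.4306 = 61.2746


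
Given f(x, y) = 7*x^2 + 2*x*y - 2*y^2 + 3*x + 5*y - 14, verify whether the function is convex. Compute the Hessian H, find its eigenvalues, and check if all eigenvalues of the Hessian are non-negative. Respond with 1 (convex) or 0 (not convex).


The Hessian of f(x,y) = 7*x^2 + 2*x*y - 2*y^2 + 3*x + 5*y - 14 is:
H = [[14, 2], [2, -4]]
Trace = 14 - 4 = 10
Determinant = 14*-4 - (2)^2 = -60
Discriminant = (10)^2 - 4*-60 = 340.0
Eigenvalues: lambda_1 = -4.2195, lambda_2 = 14.2195
The function is not convex.

0


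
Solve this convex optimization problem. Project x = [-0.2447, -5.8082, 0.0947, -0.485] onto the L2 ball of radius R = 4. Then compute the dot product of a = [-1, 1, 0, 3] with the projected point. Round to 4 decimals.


Step 1: Compute ||x|| (intermediates to 6 decimals).
||x|| = sqrt((-0.2447)^2 + (-5.8082)^2 + 0.0947^2 + (-0.485)^2) = 5.834317
Step 2: Project.
Since ||x|| > R, scale = R/||x|| = 4/5.834317 = 0.685599, proj(x) = scale * x
proj(x) = [-0.167766, -3.982096, 0.064926, -0.332516]
Step 3: Dot product.
a^T * proj(x) = -1*(-0.167766) + 1*(-3.982096) + 0*0.064926 + 3*(-0.332516) = -4.8119


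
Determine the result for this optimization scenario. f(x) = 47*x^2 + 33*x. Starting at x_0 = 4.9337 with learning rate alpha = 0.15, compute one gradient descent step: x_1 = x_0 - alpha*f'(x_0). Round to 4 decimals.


We compute the gradient at x_0 and apply the update.
f'(x) = 94*x + 33
f'(4.9337) = 94*4.9337 + 33 = 496.7678
x_1 = 4.9337 - 0.15*496.7678 = -69.5815


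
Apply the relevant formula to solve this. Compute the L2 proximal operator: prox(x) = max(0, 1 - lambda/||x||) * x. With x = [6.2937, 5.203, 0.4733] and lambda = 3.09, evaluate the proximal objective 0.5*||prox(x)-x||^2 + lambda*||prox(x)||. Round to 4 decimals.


Step 1: Compute ||x||.
||x|| = 8.1796
Step 2: Compute scaling factor.
scale = max(0, 1 - 3.09/8.1796) = 0.6222
Step 3: prox(x) = [3.9161, 3.2375, 0.2945]
||prox(x)|| = 5.0896
Step 4: Proximal objective.
0.5*||prox-x||^2 = 4.7741
lambda*||prox|| = 15.7269
Total = 20.5009


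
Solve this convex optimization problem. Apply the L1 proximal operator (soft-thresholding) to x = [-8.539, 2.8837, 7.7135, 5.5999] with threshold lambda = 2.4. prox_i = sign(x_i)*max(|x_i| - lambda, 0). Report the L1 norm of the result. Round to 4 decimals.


Soft-thresholding with lambda = 2.4:
prox(-8.539) = sign(-8.539)*max(|-8.539| - 2.4, 0) = -6.139
prox(2.8837) = sign(2.8837)*max(|2.8837| - 2.4, 0) = 0.4837
prox(7.7135) = sign(7.7135)*max(|7.7135| - 2.4, 0) = 5.3135
prox(5.5999) = sign(5.5999)*max(|5.5999| - 2.4, 0) = 3.1999
prox(x) = [-6.139, 0.4837, 5.3135, 3.1999]
||prox(x)||_1 = 6.139 + 0.4837 + 5.3135 + 3.1999 = 15.1361


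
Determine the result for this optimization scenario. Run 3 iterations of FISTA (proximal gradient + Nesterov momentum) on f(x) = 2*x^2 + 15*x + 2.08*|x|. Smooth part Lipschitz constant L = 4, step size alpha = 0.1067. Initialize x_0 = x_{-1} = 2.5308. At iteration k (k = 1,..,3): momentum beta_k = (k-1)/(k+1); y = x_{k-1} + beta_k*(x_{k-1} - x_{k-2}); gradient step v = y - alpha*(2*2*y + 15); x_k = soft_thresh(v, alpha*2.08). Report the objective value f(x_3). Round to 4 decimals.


FISTA on f(x) = 2*x^2 + 15*x + 2.08*|x|
L = 4, alpha = 0.1067
Iteration 1: beta = 0.0, y = 2.5308 + 0.0*(2.5308 - 2.5308) = 2.5308
  grad(y) = 25.1232, v = y - alpha*grad = -0.1498
  prox(v) = soft_thresh(-0.1498, 0.2219) = 0.0
Iteration 2: beta = 0.3333, y = 0.0 + 0.3333*(0.0 - 2.5308) = -0.8436
  grad(y) = 11.6256, v = y - alpha*grad = -2.0841
  prox(v) = soft_thresh(-2.0841, 0.2219) = -1.8621
Iteration 3: beta = 0.5, y = -1.8621 + 0.5*(-1.8621 - 0.0) = -2.7932
  grad(y) = 3.8273, v = y - alpha*grad = -3.2015
  prox(v) = soft_thresh(-3.2015, 0.2219) = -2.9796
f(x_3) = 2*(-2.9796)^2 + 15*(-2.9796) + 2.08*|-2.9796| = -20.7404
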